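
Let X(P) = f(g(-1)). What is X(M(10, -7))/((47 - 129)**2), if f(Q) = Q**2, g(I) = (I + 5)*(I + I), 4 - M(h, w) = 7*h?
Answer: 16/1681 ≈ 0.0095181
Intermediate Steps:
M(h, w) = 4 - 7*h
g(I) = 2*I*(5 + I) (g(I) = (5 + I)*(2*I) = 2*I*(5 + I))
X(P) = 64 (X(P) = (2*(-1)*(5 - 1))**2 = (2*(-1)*4)**2 = (-8)**2 = 64)
X(M(10, -7))/((47 - 129)**2) = 64/((47 - 129)**2) = 64/((-82)**2) = 64/6724 = 64*(1/6724) = 16/1681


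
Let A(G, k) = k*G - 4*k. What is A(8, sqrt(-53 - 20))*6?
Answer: 24*I*sqrt(73) ≈ 205.06*I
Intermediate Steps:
A(G, k) = -4*k + G*k (A(G, k) = G*k - 4*k = -4*k + G*k)
A(8, sqrt(-53 - 20))*6 = (sqrt(-53 - 20)*(-4 + 8))*6 = (sqrt(-73)*4)*6 = ((I*sqrt(73))*4)*6 = (4*I*sqrt(73))*6 = 24*I*sqrt(73)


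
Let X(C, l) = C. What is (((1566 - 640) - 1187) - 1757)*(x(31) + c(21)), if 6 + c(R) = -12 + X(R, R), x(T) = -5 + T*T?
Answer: -1935262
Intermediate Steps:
x(T) = -5 + T²
c(R) = -18 + R (c(R) = -6 + (-12 + R) = -18 + R)
(((1566 - 640) - 1187) - 1757)*(x(31) + c(21)) = (((1566 - 640) - 1187) - 1757)*((-5 + 31²) + (-18 + 21)) = ((926 - 1187) - 1757)*((-5 + 961) + 3) = (-261 - 1757)*(956 + 3) = -2018*959 = -1935262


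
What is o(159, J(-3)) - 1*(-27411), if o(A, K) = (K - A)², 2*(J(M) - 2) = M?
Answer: 210133/4 ≈ 52533.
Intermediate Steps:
J(M) = 2 + M/2
o(159, J(-3)) - 1*(-27411) = (159 - (2 + (½)*(-3)))² - 1*(-27411) = (159 - (2 - 3/2))² + 27411 = (159 - 1*½)² + 27411 = (159 - ½)² + 27411 = (317/2)² + 27411 = 100489/4 + 27411 = 210133/4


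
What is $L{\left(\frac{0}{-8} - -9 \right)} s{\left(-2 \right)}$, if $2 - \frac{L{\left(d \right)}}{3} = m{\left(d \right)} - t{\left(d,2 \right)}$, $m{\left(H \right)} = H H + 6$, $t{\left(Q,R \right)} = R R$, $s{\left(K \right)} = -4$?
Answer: $972$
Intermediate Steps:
$t{\left(Q,R \right)} = R^{2}$
$m{\left(H \right)} = 6 + H^{2}$ ($m{\left(H \right)} = H^{2} + 6 = 6 + H^{2}$)
$L{\left(d \right)} = - 3 d^{2}$ ($L{\left(d \right)} = 6 - 3 \left(\left(6 + d^{2}\right) - 2^{2}\right) = 6 - 3 \left(\left(6 + d^{2}\right) - 4\right) = 6 - 3 \left(2 + d^{2}\right) = 6 - \left(6 + 3 d^{2}\right) = - 3 d^{2}$)
$L{\left(\frac{0}{-8} - -9 \right)} s{\left(-2 \right)} = - 3 \left(\frac{0}{-8} - -9\right)^{2} \left(-4\right) = - 3 \left(0 \left(- \frac{1}{8}\right) + 9\right)^{2} \left(-4\right) = - 3 \left(0 + 9\right)^{2} \left(-4\right) = - 3 \cdot 9^{2} \left(-4\right) = \left(-3\right) 81 \left(-4\right) = \left(-243\right) \left(-4\right) = 972$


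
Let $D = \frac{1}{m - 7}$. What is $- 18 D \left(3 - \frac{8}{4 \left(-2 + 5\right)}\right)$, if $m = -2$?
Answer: $\frac{14}{3} \approx 4.6667$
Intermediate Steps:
$D = - \frac{1}{9}$ ($D = \frac{1}{-2 - 7} = \frac{1}{-9} = - \frac{1}{9} \approx -0.11111$)
$- 18 D \left(3 - \frac{8}{4 \left(-2 + 5\right)}\right) = - 18 \left(- \frac{3 - \frac{8}{4 \left(-2 + 5\right)}}{9}\right) = - 18 \left(- \frac{3 - \frac{8}{4 \cdot 3}}{9}\right) = - 18 \left(- \frac{3 - \frac{8}{12}}{9}\right) = - 18 \left(- \frac{3 - \frac{2}{3}}{9}\right) = - 18 \left(\left(- \frac{1}{9}\right) \frac{7}{3}\right) = \left(-18\right) \left(- \frac{7}{27}\right) = \frac{14}{3}$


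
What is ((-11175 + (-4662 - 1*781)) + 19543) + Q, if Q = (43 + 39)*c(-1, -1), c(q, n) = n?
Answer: 2843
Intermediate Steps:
Q = -82 (Q = (43 + 39)*(-1) = 82*(-1) = -82)
((-11175 + (-4662 - 1*781)) + 19543) + Q = ((-11175 + (-4662 - 1*781)) + 19543) - 82 = ((-11175 + (-4662 - 781)) + 19543) - 82 = ((-11175 - 5443) + 19543) - 82 = (-16618 + 19543) - 82 = 2925 - 82 = 2843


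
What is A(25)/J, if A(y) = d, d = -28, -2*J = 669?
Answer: 56/669 ≈ 0.083707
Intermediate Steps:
J = -669/2 (J = -1/2*669 = -669/2 ≈ -334.50)
A(y) = -28
A(25)/J = -28/(-669/2) = -28*(-2/669) = 56/669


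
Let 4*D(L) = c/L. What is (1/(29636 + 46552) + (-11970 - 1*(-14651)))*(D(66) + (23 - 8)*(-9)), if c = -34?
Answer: -3643386137273/10056816 ≈ -3.6228e+5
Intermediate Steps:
D(L) = -17/(2*L) (D(L) = (-34/L)/4 = -17/(2*L))
(1/(29636 + 46552) + (-11970 - 1*(-14651)))*(D(66) + (23 - 8)*(-9)) = (1/(29636 + 46552) + (-11970 - 1*(-14651)))*(-17/2/66 + (23 - 8)*(-9)) = (1/76188 + (-11970 + 14651))*(-17/2*1/66 + 15*(-9)) = (1/76188 + 2681)*(-17/132 - 135) = (204260029/76188)*(-17837/132) = -3643386137273/10056816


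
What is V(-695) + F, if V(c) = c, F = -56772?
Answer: -57467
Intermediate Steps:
V(-695) + F = -695 - 56772 = -57467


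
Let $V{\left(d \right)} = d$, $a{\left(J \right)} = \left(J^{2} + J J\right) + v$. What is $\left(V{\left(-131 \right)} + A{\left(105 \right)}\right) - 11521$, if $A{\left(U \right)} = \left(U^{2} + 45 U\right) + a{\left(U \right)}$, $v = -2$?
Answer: $26146$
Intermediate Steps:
$a{\left(J \right)} = -2 + 2 J^{2}$ ($a{\left(J \right)} = \left(J^{2} + J J\right) - 2 = \left(J^{2} + J^{2}\right) - 2 = 2 J^{2} - 2 = -2 + 2 J^{2}$)
$A{\left(U \right)} = -2 + 3 U^{2} + 45 U$ ($A{\left(U \right)} = \left(U^{2} + 45 U\right) + \left(-2 + 2 U^{2}\right) = -2 + 3 U^{2} + 45 U$)
$\left(V{\left(-131 \right)} + A{\left(105 \right)}\right) - 11521 = \left(-131 + \left(-2 + 3 \cdot 105^{2} + 45 \cdot 105\right)\right) - 11521 = \left(-131 + \left(-2 + 3 \cdot 11025 + 4725\right)\right) - 11521 = \left(-131 + \left(-2 + 33075 + 4725\right)\right) - 11521 = \left(-131 + 37798\right) - 11521 = 37667 - 11521 = 26146$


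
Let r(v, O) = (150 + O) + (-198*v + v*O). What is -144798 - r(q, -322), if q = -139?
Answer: -216906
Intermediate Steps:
r(v, O) = 150 + O - 198*v + O*v (r(v, O) = (150 + O) + (-198*v + O*v) = 150 + O - 198*v + O*v)
-144798 - r(q, -322) = -144798 - (150 - 322 - 198*(-139) - 322*(-139)) = -144798 - (150 - 322 + 27522 + 44758) = -144798 - 1*72108 = -144798 - 72108 = -216906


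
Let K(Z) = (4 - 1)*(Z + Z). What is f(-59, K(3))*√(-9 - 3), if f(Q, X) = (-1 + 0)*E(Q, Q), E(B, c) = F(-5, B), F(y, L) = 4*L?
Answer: 472*I*√3 ≈ 817.53*I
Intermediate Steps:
E(B, c) = 4*B
K(Z) = 6*Z (K(Z) = 3*(2*Z) = 6*Z)
f(Q, X) = -4*Q (f(Q, X) = (-1 + 0)*(4*Q) = -4*Q)
f(-59, K(3))*√(-9 - 3) = (-4*(-59))*√(-9 - 3) = 236*√(-12) = 236*(2*I*√3) = 472*I*√3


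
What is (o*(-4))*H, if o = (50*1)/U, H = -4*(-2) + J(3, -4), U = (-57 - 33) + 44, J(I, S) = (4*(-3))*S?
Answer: 5600/23 ≈ 243.48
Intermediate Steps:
J(I, S) = -12*S
U = -46 (U = -90 + 44 = -46)
H = 56 (H = -4*(-2) - 12*(-4) = 8 + 48 = 56)
o = -25/23 (o = (50*1)/(-46) = 50*(-1/46) = -25/23 ≈ -1.0870)
(o*(-4))*H = -25/23*(-4)*56 = (100/23)*56 = 5600/23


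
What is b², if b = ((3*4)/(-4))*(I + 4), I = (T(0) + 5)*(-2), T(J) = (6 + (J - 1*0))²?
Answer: 54756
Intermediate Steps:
T(J) = (6 + J)² (T(J) = (6 + (J + 0))² = (6 + J)²)
I = -82 (I = ((6 + 0)² + 5)*(-2) = (6² + 5)*(-2) = (36 + 5)*(-2) = 41*(-2) = -82)
b = 234 (b = ((3*4)/(-4))*(-82 + 4) = (12*(-¼))*(-78) = -3*(-78) = 234)
b² = 234² = 54756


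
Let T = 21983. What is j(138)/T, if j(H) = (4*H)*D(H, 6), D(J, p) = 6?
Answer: 3312/21983 ≈ 0.15066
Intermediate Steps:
j(H) = 24*H (j(H) = (4*H)*6 = 24*H)
j(138)/T = (24*138)/21983 = 3312*(1/21983) = 3312/21983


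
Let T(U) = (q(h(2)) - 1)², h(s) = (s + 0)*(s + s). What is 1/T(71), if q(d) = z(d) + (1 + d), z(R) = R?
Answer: 1/256 ≈ 0.0039063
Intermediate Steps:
h(s) = 2*s² (h(s) = s*(2*s) = 2*s²)
q(d) = 1 + 2*d (q(d) = d + (1 + d) = 1 + 2*d)
T(U) = 256 (T(U) = ((1 + 2*(2*2²)) - 1)² = ((1 + 2*(2*4)) - 1)² = ((1 + 2*8) - 1)² = ((1 + 16) - 1)² = (17 - 1)² = 16² = 256)
1/T(71) = 1/256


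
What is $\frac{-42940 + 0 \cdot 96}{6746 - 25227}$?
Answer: $\frac{42940}{18481} \approx 2.3235$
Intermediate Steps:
$\frac{-42940 + 0 \cdot 96}{6746 - 25227} = \frac{-42940 + 0}{-18481} = \left(-42940\right) \left(- \frac{1}{18481}\right) = \frac{42940}{18481}$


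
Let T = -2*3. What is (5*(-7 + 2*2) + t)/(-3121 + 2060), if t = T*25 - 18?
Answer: 183/1061 ≈ 0.17248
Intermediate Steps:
T = -6
t = -168 (t = -6*25 - 18 = -150 - 18 = -168)
(5*(-7 + 2*2) + t)/(-3121 + 2060) = (5*(-7 + 2*2) - 168)/(-3121 + 2060) = (5*(-7 + 4) - 168)/(-1061) = (5*(-3) - 168)*(-1/1061) = (-15 - 168)*(-1/1061) = -183*(-1/1061) = 183/1061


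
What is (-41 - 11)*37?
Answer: -1924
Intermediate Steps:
(-41 - 11)*37 = -52*37 = -1924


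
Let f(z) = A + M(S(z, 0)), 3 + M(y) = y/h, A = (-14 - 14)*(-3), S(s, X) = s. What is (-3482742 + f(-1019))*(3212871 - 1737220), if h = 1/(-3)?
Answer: -5134681122204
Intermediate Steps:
h = -⅓ ≈ -0.33333
A = 84 (A = -28*(-3) = 84)
M(y) = -3 - 3*y (M(y) = -3 + y/(-⅓) = -3 + y*(-3) = -3 - 3*y)
f(z) = 81 - 3*z (f(z) = 84 + (-3 - 3*z) = 81 - 3*z)
(-3482742 + f(-1019))*(3212871 - 1737220) = (-3482742 + (81 - 3*(-1019)))*(3212871 - 1737220) = (-3482742 + (81 + 3057))*1475651 = (-3482742 + 3138)*1475651 = -3479604*1475651 = -5134681122204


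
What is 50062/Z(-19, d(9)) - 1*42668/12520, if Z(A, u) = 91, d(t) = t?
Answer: 155723363/284830 ≈ 546.72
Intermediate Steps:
50062/Z(-19, d(9)) - 1*42668/12520 = 50062/91 - 1*42668/12520 = 50062*(1/91) - 42668*1/12520 = 50062/91 - 10667/3130 = 155723363/284830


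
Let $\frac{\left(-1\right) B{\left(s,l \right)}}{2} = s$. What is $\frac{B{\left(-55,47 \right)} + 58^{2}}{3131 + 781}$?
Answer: $\frac{579}{652} \approx 0.88804$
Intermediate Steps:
$B{\left(s,l \right)} = - 2 s$
$\frac{B{\left(-55,47 \right)} + 58^{2}}{3131 + 781} = \frac{\left(-2\right) \left(-55\right) + 58^{2}}{3131 + 781} = \frac{110 + 3364}{3912} = 3474 \cdot \frac{1}{3912} = \frac{579}{652}$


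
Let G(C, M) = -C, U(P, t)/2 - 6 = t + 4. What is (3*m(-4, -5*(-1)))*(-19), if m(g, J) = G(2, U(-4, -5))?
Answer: 114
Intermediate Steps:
U(P, t) = 20 + 2*t (U(P, t) = 12 + 2*(t + 4) = 12 + 2*(4 + t) = 12 + (8 + 2*t) = 20 + 2*t)
m(g, J) = -2 (m(g, J) = -1*2 = -2)
(3*m(-4, -5*(-1)))*(-19) = (3*(-2))*(-19) = -6*(-19) = 114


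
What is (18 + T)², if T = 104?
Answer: 14884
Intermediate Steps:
(18 + T)² = (18 + 104)² = 122² = 14884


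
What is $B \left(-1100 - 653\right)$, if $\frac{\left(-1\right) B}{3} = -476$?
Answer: $-2503284$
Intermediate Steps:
$B = 1428$ ($B = \left(-3\right) \left(-476\right) = 1428$)
$B \left(-1100 - 653\right) = 1428 \left(-1100 - 653\right) = 1428 \left(-1753\right) = -2503284$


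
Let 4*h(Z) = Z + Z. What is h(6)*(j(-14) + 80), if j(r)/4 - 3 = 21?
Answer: 528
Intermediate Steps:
j(r) = 96 (j(r) = 12 + 4*21 = 12 + 84 = 96)
h(Z) = Z/2 (h(Z) = (Z + Z)/4 = (2*Z)/4 = Z/2)
h(6)*(j(-14) + 80) = ((½)*6)*(96 + 80) = 3*176 = 528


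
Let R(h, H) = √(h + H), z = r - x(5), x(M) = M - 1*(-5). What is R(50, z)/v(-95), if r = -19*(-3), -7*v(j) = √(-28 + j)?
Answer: 7*I*√11931/123 ≈ 6.2163*I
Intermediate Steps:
x(M) = 5 + M (x(M) = M + 5 = 5 + M)
v(j) = -√(-28 + j)/7
r = 57
z = 47 (z = 57 - (5 + 5) = 57 - 1*10 = 57 - 10 = 47)
R(h, H) = √(H + h)
R(50, z)/v(-95) = √(47 + 50)/((-√(-28 - 95)/7)) = √97/((-I*√123/7)) = √97*(7*I*√123/123) = 7*I*√11931/123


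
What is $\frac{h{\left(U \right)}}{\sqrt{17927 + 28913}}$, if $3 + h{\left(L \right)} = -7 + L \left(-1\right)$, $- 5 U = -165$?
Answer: $- \frac{43 \sqrt{11710}}{23420} \approx -0.19868$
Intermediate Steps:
$U = 33$ ($U = \left(- \frac{1}{5}\right) \left(-165\right) = 33$)
$h{\left(L \right)} = -10 - L$ ($h{\left(L \right)} = -3 + \left(-7 + L \left(-1\right)\right) = -3 - \left(7 + L\right) = -10 - L$)
$\frac{h{\left(U \right)}}{\sqrt{17927 + 28913}} = \frac{-10 - 33}{\sqrt{17927 + 28913}} = \frac{-10 - 33}{\sqrt{46840}} = - \frac{43}{2 \sqrt{11710}} = - 43 \frac{\sqrt{11710}}{23420} = - \frac{43 \sqrt{11710}}{23420}$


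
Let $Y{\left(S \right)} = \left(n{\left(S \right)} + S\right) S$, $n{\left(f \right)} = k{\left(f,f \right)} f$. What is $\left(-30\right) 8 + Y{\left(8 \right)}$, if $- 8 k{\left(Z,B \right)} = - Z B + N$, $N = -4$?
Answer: $368$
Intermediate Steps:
$k{\left(Z,B \right)} = \frac{1}{2} + \frac{B Z}{8}$ ($k{\left(Z,B \right)} = - \frac{- Z B - 4}{8} = - \frac{- B Z - 4}{8} = - \frac{-4 - B Z}{8} = \frac{1}{2} + \frac{B Z}{8}$)
$n{\left(f \right)} = f \left(\frac{1}{2} + \frac{f^{2}}{8}\right)$ ($n{\left(f \right)} = \left(\frac{1}{2} + \frac{f f}{8}\right) f = \left(\frac{1}{2} + \frac{f^{2}}{8}\right) f = f \left(\frac{1}{2} + \frac{f^{2}}{8}\right)$)
$Y{\left(S \right)} = S \left(S + \frac{S \left(4 + S^{2}\right)}{8}\right)$ ($Y{\left(S \right)} = \left(\frac{S \left(4 + S^{2}\right)}{8} + S\right) S = \left(S + \frac{S \left(4 + S^{2}\right)}{8}\right) S = S \left(S + \frac{S \left(4 + S^{2}\right)}{8}\right)$)
$\left(-30\right) 8 + Y{\left(8 \right)} = \left(-30\right) 8 + \frac{8^{2} \left(12 + 8^{2}\right)}{8} = -240 + \frac{1}{8} \cdot 64 \left(12 + 64\right) = -240 + \frac{1}{8} \cdot 64 \cdot 76 = -240 + 608 = 368$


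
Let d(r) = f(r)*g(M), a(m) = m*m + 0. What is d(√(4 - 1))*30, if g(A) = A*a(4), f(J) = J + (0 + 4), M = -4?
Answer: -7680 - 1920*√3 ≈ -11006.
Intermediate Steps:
a(m) = m² (a(m) = m² + 0 = m²)
f(J) = 4 + J (f(J) = J + 4 = 4 + J)
g(A) = 16*A (g(A) = A*4² = A*16 = 16*A)
d(r) = -256 - 64*r (d(r) = (4 + r)*(16*(-4)) = (4 + r)*(-64) = -256 - 64*r)
d(√(4 - 1))*30 = (-256 - 64*√(4 - 1))*30 = (-256 - 64*√3)*30 = -7680 - 1920*√3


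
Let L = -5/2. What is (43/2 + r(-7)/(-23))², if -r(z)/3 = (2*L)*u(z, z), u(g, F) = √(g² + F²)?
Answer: 1066321/2116 - 4515*√2/23 ≈ 226.32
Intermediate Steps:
L = -5/2 (L = -5*½ = -5/2 ≈ -2.5000)
u(g, F) = √(F² + g²)
r(z) = 15*√2*√(z²) (r(z) = -3*2*(-5/2)*√(z² + z²) = -(-15)*√(2*z²) = -(-15)*√2*√(z²) = 15*√2*√(z²))
(43/2 + r(-7)/(-23))² = (43/2 + (15*√2*√((-7)²))/(-23))² = (43*(½) + (15*√2*√49)*(-1/23))² = (43/2 + (15*√2*7)*(-1/23))² = (43/2 + (105*√2)*(-1/23))² = (43/2 - 105*√2/23)²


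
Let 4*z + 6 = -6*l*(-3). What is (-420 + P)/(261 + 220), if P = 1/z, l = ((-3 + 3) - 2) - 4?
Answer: -23942/27417 ≈ -0.87325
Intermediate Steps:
l = -6 (l = (0 - 2) - 4 = -2 - 4 = -6)
z = -57/2 (z = -3/2 + (-6*(-6)*(-3))/4 = -3/2 + (36*(-3))/4 = -3/2 + (¼)*(-108) = -3/2 - 27 = -57/2 ≈ -28.500)
P = -2/57 (P = 1/(-57/2) = -2/57 ≈ -0.035088)
(-420 + P)/(261 + 220) = (-420 - 2/57)/(261 + 220) = -23942/57/481 = -23942/57*1/481 = -23942/27417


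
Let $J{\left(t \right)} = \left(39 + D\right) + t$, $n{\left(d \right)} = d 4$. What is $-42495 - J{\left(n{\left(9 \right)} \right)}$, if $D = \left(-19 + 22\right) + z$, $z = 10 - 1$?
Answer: $-42582$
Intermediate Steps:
$z = 9$
$D = 12$ ($D = \left(-19 + 22\right) + 9 = 3 + 9 = 12$)
$n{\left(d \right)} = 4 d$
$J{\left(t \right)} = 51 + t$ ($J{\left(t \right)} = \left(39 + 12\right) + t = 51 + t$)
$-42495 - J{\left(n{\left(9 \right)} \right)} = -42495 - \left(51 + 4 \cdot 9\right) = -42495 - \left(51 + 36\right) = -42495 - 87 = -42582$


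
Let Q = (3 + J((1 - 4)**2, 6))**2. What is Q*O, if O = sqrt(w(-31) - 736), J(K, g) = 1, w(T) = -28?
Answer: 32*I*sqrt(191) ≈ 442.25*I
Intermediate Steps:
Q = 16 (Q = (3 + 1)**2 = 4**2 = 16)
O = 2*I*sqrt(191) (O = sqrt(-28 - 736) = sqrt(-764) = 2*I*sqrt(191) ≈ 27.641*I)
Q*O = 16*(2*I*sqrt(191)) = 32*I*sqrt(191)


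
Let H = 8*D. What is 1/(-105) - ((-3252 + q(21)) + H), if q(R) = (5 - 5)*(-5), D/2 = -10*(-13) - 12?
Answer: 143219/105 ≈ 1364.0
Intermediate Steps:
D = 236 (D = 2*(-10*(-13) - 12) = 2*(130 - 12) = 2*118 = 236)
H = 1888 (H = 8*236 = 1888)
q(R) = 0 (q(R) = 0*(-5) = 0)
1/(-105) - ((-3252 + q(21)) + H) = 1/(-105) - ((-3252 + 0) + 1888) = -1/105 - (-3252 + 1888) = -1/105 - 1*(-1364) = -1/105 + 1364 = 143219/105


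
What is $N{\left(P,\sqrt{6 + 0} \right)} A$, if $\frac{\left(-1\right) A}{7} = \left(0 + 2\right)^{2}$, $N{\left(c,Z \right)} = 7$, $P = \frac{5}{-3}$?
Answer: $-196$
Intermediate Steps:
$P = - \frac{5}{3}$ ($P = 5 \left(- \frac{1}{3}\right) = - \frac{5}{3} \approx -1.6667$)
$A = -28$ ($A = - 7 \left(0 + 2\right)^{2} = - 7 \cdot 2^{2} = \left(-7\right) 4 = -28$)
$N{\left(P,\sqrt{6 + 0} \right)} A = 7 \left(-28\right) = -196$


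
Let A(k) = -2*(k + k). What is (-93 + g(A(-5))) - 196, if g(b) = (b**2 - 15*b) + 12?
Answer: -177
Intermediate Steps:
A(k) = -4*k
g(b) = 12 + b**2 - 15*b
(-93 + g(A(-5))) - 196 = (-93 + (12 + (-4*(-5))**2 - (-60)*(-5))) - 196 = (-93 + (12 + 20**2 - 15*20)) - 196 = (-93 + (12 + 400 - 300)) - 196 = (-93 + 112) - 196 = 19 - 196 = -177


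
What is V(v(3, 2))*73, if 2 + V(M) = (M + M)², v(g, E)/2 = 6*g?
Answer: 378286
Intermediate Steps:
v(g, E) = 12*g (v(g, E) = 2*(6*g) = 12*g)
V(M) = -2 + 4*M² (V(M) = -2 + (M + M)² = -2 + (2*M)² = -2 + 4*M²)
V(v(3, 2))*73 = (-2 + 4*(12*3)²)*73 = (-2 + 4*36²)*73 = (-2 + 4*1296)*73 = (-2 + 5184)*73 = 5182*73 = 378286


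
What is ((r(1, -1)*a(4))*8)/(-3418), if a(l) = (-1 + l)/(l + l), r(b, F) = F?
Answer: 3/3418 ≈ 0.00087771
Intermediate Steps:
a(l) = (-1 + l)/(2*l) (a(l) = (-1 + l)/((2*l)) = (-1 + l)*(1/(2*l)) = (-1 + l)/(2*l))
((r(1, -1)*a(4))*8)/(-3418) = (-(-1 + 4)/(2*4)*8)/(-3418) = (-3/(2*4)*8)*(-1/3418) = (-1*3/8*8)*(-1/3418) = -3/8*8*(-1/3418) = -3*(-1/3418) = 3/3418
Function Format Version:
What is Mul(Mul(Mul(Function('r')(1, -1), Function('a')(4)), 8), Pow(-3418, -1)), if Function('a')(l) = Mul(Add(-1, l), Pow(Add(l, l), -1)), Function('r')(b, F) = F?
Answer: Rational(3, 3418) ≈ 0.00087771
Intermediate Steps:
Function('a')(l) = Mul(Rational(1, 2), Pow(l, -1), Add(-1, l)) (Function('a')(l) = Mul(Add(-1, l), Pow(Mul(2, l), -1)) = Mul(Add(-1, l), Mul(Rational(1, 2), Pow(l, -1))) = Mul(Rational(1, 2), Pow(l, -1), Add(-1, l)))
Mul(Mul(Mul(Function('r')(1, -1), Function('a')(4)), 8), Pow(-3418, -1)) = Mul(Mul(Mul(-1, Mul(Rational(1, 2), Pow(4, -1), Add(-1, 4))), 8), Pow(-3418, -1)) = Mul(Mul(Mul(-1, Mul(Rational(1, 2), Rational(1, 4), 3)), 8), Rational(-1, 3418)) = Mul(Mul(Mul(-1, Rational(3, 8)), 8), Rational(-1, 3418)) = Mul(Mul(Rational(-3, 8), 8), Rational(-1, 3418)) = Mul(-3, Rational(-1, 3418)) = Rational(3, 3418)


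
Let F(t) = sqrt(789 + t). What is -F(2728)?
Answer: -sqrt(3517) ≈ -59.304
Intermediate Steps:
-F(2728) = -sqrt(789 + 2728) = -sqrt(3517)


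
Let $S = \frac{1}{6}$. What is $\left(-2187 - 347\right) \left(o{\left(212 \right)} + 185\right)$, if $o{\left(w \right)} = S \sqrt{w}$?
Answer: $-468790 - \frac{2534 \sqrt{53}}{3} \approx -4.7494 \cdot 10^{5}$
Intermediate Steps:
$S = \frac{1}{6} \approx 0.16667$
$o{\left(w \right)} = \frac{\sqrt{w}}{6}$
$\left(-2187 - 347\right) \left(o{\left(212 \right)} + 185\right) = \left(-2187 - 347\right) \left(\frac{\sqrt{212}}{6} + 185\right) = - 2534 \left(\frac{2 \sqrt{53}}{6} + 185\right) = - 2534 \left(\frac{\sqrt{53}}{3} + 185\right) = - 2534 \left(185 + \frac{\sqrt{53}}{3}\right) = -468790 - \frac{2534 \sqrt{53}}{3}$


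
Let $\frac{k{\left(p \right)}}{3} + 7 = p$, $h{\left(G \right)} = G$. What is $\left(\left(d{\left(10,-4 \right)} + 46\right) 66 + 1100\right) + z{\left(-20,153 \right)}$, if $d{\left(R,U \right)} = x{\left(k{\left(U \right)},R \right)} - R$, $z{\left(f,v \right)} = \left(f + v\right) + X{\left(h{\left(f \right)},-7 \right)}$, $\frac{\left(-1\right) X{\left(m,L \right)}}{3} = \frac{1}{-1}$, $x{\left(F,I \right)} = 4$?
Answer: $3876$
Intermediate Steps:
$k{\left(p \right)} = -21 + 3 p$
$X{\left(m,L \right)} = 3$ ($X{\left(m,L \right)} = - \frac{3}{-1} = \left(-3\right) \left(-1\right) = 3$)
$z{\left(f,v \right)} = 3 + f + v$ ($z{\left(f,v \right)} = \left(f + v\right) + 3 = 3 + f + v$)
$d{\left(R,U \right)} = 4 - R$
$\left(\left(d{\left(10,-4 \right)} + 46\right) 66 + 1100\right) + z{\left(-20,153 \right)} = \left(\left(\left(4 - 10\right) + 46\right) 66 + 1100\right) + \left(3 - 20 + 153\right) = \left(\left(\left(4 - 10\right) + 46\right) 66 + 1100\right) + 136 = \left(\left(-6 + 46\right) 66 + 1100\right) + 136 = \left(40 \cdot 66 + 1100\right) + 136 = \left(2640 + 1100\right) + 136 = 3740 + 136 = 3876$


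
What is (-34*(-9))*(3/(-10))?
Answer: -459/5 ≈ -91.800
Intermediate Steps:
(-34*(-9))*(3/(-10)) = 306*(3*(-⅒)) = 306*(-3/10) = -459/5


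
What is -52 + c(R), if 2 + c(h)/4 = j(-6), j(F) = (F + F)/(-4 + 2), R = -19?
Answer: -36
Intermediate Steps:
j(F) = -F (j(F) = (2*F)/(-2) = (2*F)*(-1/2) = -F)
c(h) = 16 (c(h) = -8 + 4*(-1*(-6)) = -8 + 4*6 = -8 + 24 = 16)
-52 + c(R) = -52 + 16 = -36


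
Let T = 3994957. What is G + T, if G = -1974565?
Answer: 2020392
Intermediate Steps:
G + T = -1974565 + 3994957 = 2020392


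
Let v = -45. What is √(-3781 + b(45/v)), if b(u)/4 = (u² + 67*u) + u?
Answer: I*√4049 ≈ 63.632*I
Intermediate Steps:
b(u) = 4*u² + 272*u (b(u) = 4*((u² + 67*u) + u) = 4*(u² + 68*u) = 4*u² + 272*u)
√(-3781 + b(45/v)) = √(-3781 + 4*(45/(-45))*(68 + 45/(-45))) = √(-3781 + 4*(45*(-1/45))*(68 + 45*(-1/45))) = √(-3781 + 4*(-1)*(68 - 1)) = √(-3781 + 4*(-1)*67) = √(-3781 - 268) = √(-4049) = I*√4049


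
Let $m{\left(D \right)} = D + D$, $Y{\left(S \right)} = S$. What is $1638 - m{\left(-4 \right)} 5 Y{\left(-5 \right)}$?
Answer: $1438$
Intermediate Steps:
$m{\left(D \right)} = 2 D$
$1638 - m{\left(-4 \right)} 5 Y{\left(-5 \right)} = 1638 - 2 \left(-4\right) 5 \left(-5\right) = 1638 - \left(-8\right) 5 \left(-5\right) = 1638 - \left(-40\right) \left(-5\right) = 1638 - 200 = 1438$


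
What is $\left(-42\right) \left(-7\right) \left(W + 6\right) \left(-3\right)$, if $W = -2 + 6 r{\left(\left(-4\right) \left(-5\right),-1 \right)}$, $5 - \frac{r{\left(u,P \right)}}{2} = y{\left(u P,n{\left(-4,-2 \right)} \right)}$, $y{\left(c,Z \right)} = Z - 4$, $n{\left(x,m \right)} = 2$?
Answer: $-77616$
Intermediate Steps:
$y{\left(c,Z \right)} = -4 + Z$ ($y{\left(c,Z \right)} = Z - 4 = -4 + Z$)
$r{\left(u,P \right)} = 14$ ($r{\left(u,P \right)} = 10 - 2 \left(-4 + 2\right) = 10 - -4 = 10 + 4 = 14$)
$W = 82$ ($W = -2 + 6 \cdot 14 = -2 + 84 = 82$)
$\left(-42\right) \left(-7\right) \left(W + 6\right) \left(-3\right) = \left(-42\right) \left(-7\right) \left(82 + 6\right) \left(-3\right) = 294 \cdot 88 \left(-3\right) = 294 \left(-264\right) = -77616$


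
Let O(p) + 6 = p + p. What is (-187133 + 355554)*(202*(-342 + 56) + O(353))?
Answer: -9612123312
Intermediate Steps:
O(p) = -6 + 2*p (O(p) = -6 + (p + p) = -6 + 2*p)
(-187133 + 355554)*(202*(-342 + 56) + O(353)) = (-187133 + 355554)*(202*(-342 + 56) + (-6 + 2*353)) = 168421*(202*(-286) + (-6 + 706)) = 168421*(-57772 + 700) = 168421*(-57072) = -9612123312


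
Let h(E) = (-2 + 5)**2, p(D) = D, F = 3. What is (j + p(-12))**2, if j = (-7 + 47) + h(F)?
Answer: 1369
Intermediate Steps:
h(E) = 9 (h(E) = 3**2 = 9)
j = 49 (j = (-7 + 47) + 9 = 40 + 9 = 49)
(j + p(-12))**2 = (49 - 12)**2 = 37**2 = 1369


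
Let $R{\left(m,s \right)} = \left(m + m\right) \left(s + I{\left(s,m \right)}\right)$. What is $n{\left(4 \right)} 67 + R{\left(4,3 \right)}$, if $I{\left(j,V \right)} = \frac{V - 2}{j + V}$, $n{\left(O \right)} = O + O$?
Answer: $\frac{3936}{7} \approx 562.29$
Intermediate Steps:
$n{\left(O \right)} = 2 O$
$I{\left(j,V \right)} = \frac{-2 + V}{V + j}$
$R{\left(m,s \right)} = 2 m \left(s + \frac{-2 + m}{m + s}\right)$ ($R{\left(m,s \right)} = \left(m + m\right) \left(s + \frac{-2 + m}{m + s}\right) = 2 m \left(s + \frac{-2 + m}{m + s}\right)$)
$n{\left(4 \right)} 67 + R{\left(4,3 \right)} = 2 \cdot 4 \cdot 67 + 2 \cdot 4 \frac{1}{4 + 3} \left(-2 + 4 + 3 \left(4 + 3\right)\right) = 8 \cdot 67 + 2 \cdot 4 \cdot \frac{1}{7} \left(-2 + 4 + 3 \cdot 7\right) = 536 + 2 \cdot 4 \cdot \frac{1}{7} \left(-2 + 4 + 21\right) = 536 + 2 \cdot 4 \cdot \frac{1}{7} \cdot 23 = 536 + \frac{184}{7} = \frac{3936}{7}$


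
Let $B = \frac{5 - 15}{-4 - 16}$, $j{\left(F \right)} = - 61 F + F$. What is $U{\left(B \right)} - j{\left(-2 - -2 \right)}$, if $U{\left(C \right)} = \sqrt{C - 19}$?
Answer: $\frac{i \sqrt{74}}{2} \approx 4.3012 i$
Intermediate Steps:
$j{\left(F \right)} = - 60 F$
$B = \frac{1}{2}$ ($B = - \frac{10}{-20} = \left(-10\right) \left(- \frac{1}{20}\right) = \frac{1}{2} \approx 0.5$)
$U{\left(C \right)} = \sqrt{-19 + C}$
$U{\left(B \right)} - j{\left(-2 - -2 \right)} = \sqrt{-19 + \frac{1}{2}} - - 60 \left(-2 - -2\right) = \sqrt{- \frac{37}{2}} - - 60 \left(-2 + 2\right) = \frac{i \sqrt{74}}{2} - \left(-60\right) 0 = \frac{i \sqrt{74}}{2} - 0 = \frac{i \sqrt{74}}{2} + 0 = \frac{i \sqrt{74}}{2}$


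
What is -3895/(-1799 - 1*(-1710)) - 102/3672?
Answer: 140131/3204 ≈ 43.736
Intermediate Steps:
-3895/(-1799 - 1*(-1710)) - 102/3672 = -3895/(-1799 + 1710) - 102*1/3672 = -3895/(-89) - 1/36 = -3895*(-1/89) - 1/36 = 3895/89 - 1/36 = 140131/3204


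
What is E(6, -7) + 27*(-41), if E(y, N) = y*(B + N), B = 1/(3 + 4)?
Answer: -8037/7 ≈ -1148.1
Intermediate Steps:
B = ⅐ (B = 1/7 = ⅐ ≈ 0.14286)
E(y, N) = y*(⅐ + N)
E(6, -7) + 27*(-41) = 6*(⅐ - 7) + 27*(-41) = 6*(-48/7) - 1107 = -288/7 - 1107 = -8037/7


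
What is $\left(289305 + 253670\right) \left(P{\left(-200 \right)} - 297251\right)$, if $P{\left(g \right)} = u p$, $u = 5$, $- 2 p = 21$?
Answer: $- \frac{322856735825}{2} \approx -1.6143 \cdot 10^{11}$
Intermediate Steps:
$p = - \frac{21}{2}$ ($p = \left(- \frac{1}{2}\right) 21 = - \frac{21}{2} \approx -10.5$)
$P{\left(g \right)} = - \frac{105}{2}$ ($P{\left(g \right)} = 5 \left(- \frac{21}{2}\right) = - \frac{105}{2}$)
$\left(289305 + 253670\right) \left(P{\left(-200 \right)} - 297251\right) = \left(289305 + 253670\right) \left(- \frac{105}{2} - 297251\right) = 542975 \left(- \frac{594607}{2}\right) = - \frac{322856735825}{2}$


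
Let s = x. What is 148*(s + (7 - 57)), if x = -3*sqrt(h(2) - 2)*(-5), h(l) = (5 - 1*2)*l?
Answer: -2960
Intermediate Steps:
h(l) = 3*l (h(l) = (5 - 2)*l = 3*l)
x = 30 (x = -3*sqrt(3*2 - 2)*(-5) = -3*sqrt(6 - 2)*(-5) = -3*sqrt(4)*(-5) = -3*2*(-5) = -6*(-5) = 30)
s = 30
148*(s + (7 - 57)) = 148*(30 + (7 - 57)) = 148*(30 - 50) = 148*(-20) = -2960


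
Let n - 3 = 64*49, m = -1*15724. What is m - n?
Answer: -18863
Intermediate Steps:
m = -15724
n = 3139 (n = 3 + 64*49 = 3 + 3136 = 3139)
m - n = -15724 - 1*3139 = -15724 - 3139 = -18863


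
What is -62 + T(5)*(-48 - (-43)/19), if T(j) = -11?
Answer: 8381/19 ≈ 441.11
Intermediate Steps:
-62 + T(5)*(-48 - (-43)/19) = -62 - 11*(-48 - (-43)/19) = -62 - 11*(-48 - 1*(-43/19)) = -62 - 11*(-48 + 43/19) = -62 - 11*(-869/19) = -62 + 9559/19 = 8381/19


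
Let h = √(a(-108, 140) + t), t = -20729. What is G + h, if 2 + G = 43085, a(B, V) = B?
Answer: 43083 + I*√20837 ≈ 43083.0 + 144.35*I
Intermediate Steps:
G = 43083 (G = -2 + 43085 = 43083)
h = I*√20837 (h = √(-108 - 20729) = √(-20837) = I*√20837 ≈ 144.35*I)
G + h = 43083 + I*√20837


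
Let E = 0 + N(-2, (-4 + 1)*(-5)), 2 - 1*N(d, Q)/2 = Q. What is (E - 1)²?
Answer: 729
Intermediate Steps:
N(d, Q) = 4 - 2*Q
E = -26 (E = 0 + (4 - 2*(-4 + 1)*(-5)) = 0 + (4 - (-6)*(-5)) = 0 + (4 - 2*15) = 0 + (4 - 30) = 0 - 26 = -26)
(E - 1)² = (-26 - 1)² = (-27)² = 729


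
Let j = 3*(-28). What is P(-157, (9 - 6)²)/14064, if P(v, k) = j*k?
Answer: -63/1172 ≈ -0.053754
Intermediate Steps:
j = -84
P(v, k) = -84*k
P(-157, (9 - 6)²)/14064 = -84*(9 - 6)²/14064 = -84*3²*(1/14064) = -84*9*(1/14064) = -756*1/14064 = -63/1172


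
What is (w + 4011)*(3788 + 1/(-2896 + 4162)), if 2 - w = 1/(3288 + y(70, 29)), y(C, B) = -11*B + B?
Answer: 57695842397557/3795468 ≈ 1.5201e+7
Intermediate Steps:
y(C, B) = -10*B
w = 5995/2998 (w = 2 - 1/(3288 - 10*29) = 2 - 1/(3288 - 290) = 2 - 1/2998 = 5995/2998 ≈ 1.9997)
(w + 4011)*(3788 + 1/(-2896 + 4162)) = (5995/2998 + 4011)*(3788 + 1/(-2896 + 4162)) = 12030973*(3788 + 1/1266)/2998 = (12030973/2998)*(4795609/1266) = 57695842397557/3795468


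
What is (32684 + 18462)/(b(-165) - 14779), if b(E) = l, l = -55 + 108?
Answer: -25573/7363 ≈ -3.4732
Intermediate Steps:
l = 53
b(E) = 53
(32684 + 18462)/(b(-165) - 14779) = (32684 + 18462)/(53 - 14779) = 51146/(-14726) = 51146*(-1/14726) = -25573/7363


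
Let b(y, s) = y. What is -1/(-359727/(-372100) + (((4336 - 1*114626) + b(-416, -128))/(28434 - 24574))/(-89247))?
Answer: -2136433359700/2066079636649 ≈ -1.0341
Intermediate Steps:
-1/(-359727/(-372100) + (((4336 - 1*114626) + b(-416, -128))/(28434 - 24574))/(-89247)) = -1/(-359727/(-372100) + (((4336 - 1*114626) - 416)/(28434 - 24574))/(-89247)) = -1/(-359727*(-1/372100) + (((4336 - 114626) - 416)/3860)*(-1/89247)) = -1/(359727/372100 + ((-110290 - 416)*(1/3860))*(-1/89247)) = -1/(359727/372100 - 110706*1/3860*(-1/89247)) = -1/(359727/372100 - 55353/1930*(-1/89247)) = -1/(359727/372100 + 18451/57415570) = -1/2066079636649/2136433359700 = -1*2136433359700/2066079636649 = -2136433359700/2066079636649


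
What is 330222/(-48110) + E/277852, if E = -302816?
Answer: -13290165113/1670932465 ≈ -7.9537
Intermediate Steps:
330222/(-48110) + E/277852 = 330222/(-48110) - 302816/277852 = 330222*(-1/48110) - 302816*1/277852 = -165111/24055 - 75704/69463 = -13290165113/1670932465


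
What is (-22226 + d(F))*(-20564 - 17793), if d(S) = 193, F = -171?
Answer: 845119781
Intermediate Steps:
(-22226 + d(F))*(-20564 - 17793) = (-22226 + 193)*(-20564 - 17793) = -22033*(-38357) = 845119781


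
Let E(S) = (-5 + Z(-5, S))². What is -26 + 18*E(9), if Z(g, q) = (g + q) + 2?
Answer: -8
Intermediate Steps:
Z(g, q) = 2 + g + q
E(S) = (-8 + S)² (E(S) = (-5 + (2 - 5 + S))² = (-5 + (-3 + S))² = (-8 + S)²)
-26 + 18*E(9) = -26 + 18*(-8 + 9)² = -26 + 18*1² = -26 + 18*1 = -26 + 18 = -8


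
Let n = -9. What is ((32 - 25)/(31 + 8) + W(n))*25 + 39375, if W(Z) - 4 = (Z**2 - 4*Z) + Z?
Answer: 1645000/39 ≈ 42180.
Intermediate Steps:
W(Z) = 4 + Z**2 - 3*Z (W(Z) = 4 + ((Z**2 - 4*Z) + Z) = 4 + (Z**2 - 3*Z) = 4 + Z**2 - 3*Z)
((32 - 25)/(31 + 8) + W(n))*25 + 39375 = ((32 - 25)/(31 + 8) + (4 + (-9)**2 - 3*(-9)))*25 + 39375 = (7/39 + (4 + 81 + 27))*25 + 39375 = (7*(1/39) + 112)*25 + 39375 = (7/39 + 112)*25 + 39375 = (4375/39)*25 + 39375 = 109375/39 + 39375 = 1645000/39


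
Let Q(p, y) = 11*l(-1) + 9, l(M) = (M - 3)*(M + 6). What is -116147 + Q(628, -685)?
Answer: -116358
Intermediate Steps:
l(M) = (-3 + M)*(6 + M)
Q(p, y) = -211 (Q(p, y) = 11*(-18 + (-1)² + 3*(-1)) + 9 = 11*(-18 + 1 - 3) + 9 = 11*(-20) + 9 = -220 + 9 = -211)
-116147 + Q(628, -685) = -116147 - 211 = -116358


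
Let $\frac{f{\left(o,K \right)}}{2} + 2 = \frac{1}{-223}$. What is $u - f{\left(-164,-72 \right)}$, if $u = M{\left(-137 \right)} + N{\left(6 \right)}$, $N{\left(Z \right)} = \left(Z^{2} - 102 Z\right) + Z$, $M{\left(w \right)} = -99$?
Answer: $- \frac{148293}{223} \approx -664.99$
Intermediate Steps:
$N{\left(Z \right)} = Z^{2} - 101 Z$
$f{\left(o,K \right)} = - \frac{894}{223}$ ($f{\left(o,K \right)} = -4 + \frac{2}{-223} = -4 + 2 \left(- \frac{1}{223}\right) = -4 - \frac{2}{223} = - \frac{894}{223}$)
$u = -669$ ($u = -99 + 6 \left(-101 + 6\right) = -99 + 6 \left(-95\right) = -99 - 570 = -669$)
$u - f{\left(-164,-72 \right)} = -669 - - \frac{894}{223} = -669 + \frac{894}{223} = - \frac{148293}{223}$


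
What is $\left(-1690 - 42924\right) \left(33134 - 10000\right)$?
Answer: $-1032100276$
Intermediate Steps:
$\left(-1690 - 42924\right) \left(33134 - 10000\right) = - 44614 \left(33134 - 10000\right) = \left(-44614\right) 23134 = -1032100276$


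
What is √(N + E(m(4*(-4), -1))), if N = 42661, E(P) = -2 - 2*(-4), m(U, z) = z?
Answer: √42667 ≈ 206.56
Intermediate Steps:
E(P) = 6 (E(P) = -2 + 8 = 6)
√(N + E(m(4*(-4), -1))) = √(42661 + 6) = √42667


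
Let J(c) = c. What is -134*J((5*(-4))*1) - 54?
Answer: 2626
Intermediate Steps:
-134*J((5*(-4))*1) - 54 = -134*5*(-4) - 54 = -(-2680) - 54 = -134*(-20) - 54 = 2680 - 54 = 2626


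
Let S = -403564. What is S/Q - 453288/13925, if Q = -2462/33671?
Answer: 94608700981322/17141675 ≈ 5.5192e+6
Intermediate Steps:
Q = -2462/33671 (Q = -2462*1/33671 = -2462/33671 ≈ -0.073119)
S/Q - 453288/13925 = -403564/(-2462/33671) - 453288/13925 = -403564*(-33671/2462) - 453288*1/13925 = 6794201722/1231 - 453288/13925 = 94608700981322/17141675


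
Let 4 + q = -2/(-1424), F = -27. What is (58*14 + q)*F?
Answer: -15533019/712 ≈ -21816.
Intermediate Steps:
q = -2847/712 (q = -4 - 2/(-1424) = -4 - 2*(-1/1424) = -4 + 1/712 = -2847/712 ≈ -3.9986)
(58*14 + q)*F = (58*14 - 2847/712)*(-27) = (812 - 2847/712)*(-27) = (575297/712)*(-27) = -15533019/712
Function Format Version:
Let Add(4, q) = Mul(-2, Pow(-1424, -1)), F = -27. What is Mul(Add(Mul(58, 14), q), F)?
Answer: Rational(-15533019, 712) ≈ -21816.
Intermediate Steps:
q = Rational(-2847, 712) (q = Add(-4, Mul(-2, Pow(-1424, -1))) = Add(-4, Mul(-2, Rational(-1, 1424))) = Add(-4, Rational(1, 712)) = Rational(-2847, 712) ≈ -3.9986)
Mul(Add(Mul(58, 14), q), F) = Mul(Add(Mul(58, 14), Rational(-2847, 712)), -27) = Mul(Add(812, Rational(-2847, 712)), -27) = Mul(Rational(575297, 712), -27) = Rational(-15533019, 712)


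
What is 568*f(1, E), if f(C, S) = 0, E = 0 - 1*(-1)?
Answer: 0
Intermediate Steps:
E = 1 (E = 0 + 1 = 1)
568*f(1, E) = 568*0 = 0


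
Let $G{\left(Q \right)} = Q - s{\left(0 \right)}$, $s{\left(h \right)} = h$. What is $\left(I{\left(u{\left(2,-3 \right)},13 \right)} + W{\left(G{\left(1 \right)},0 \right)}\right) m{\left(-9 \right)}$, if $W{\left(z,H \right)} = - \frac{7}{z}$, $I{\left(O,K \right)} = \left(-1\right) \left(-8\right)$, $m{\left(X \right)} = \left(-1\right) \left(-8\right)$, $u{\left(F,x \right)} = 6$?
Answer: $8$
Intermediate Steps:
$m{\left(X \right)} = 8$
$G{\left(Q \right)} = Q$ ($G{\left(Q \right)} = Q - 0 = Q + 0 = Q$)
$I{\left(O,K \right)} = 8$
$\left(I{\left(u{\left(2,-3 \right)},13 \right)} + W{\left(G{\left(1 \right)},0 \right)}\right) m{\left(-9 \right)} = \left(8 - \frac{7}{1}\right) 8 = \left(8 - 7\right) 8 = 1 \cdot 8 = 8$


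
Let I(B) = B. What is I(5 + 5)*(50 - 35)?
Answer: 150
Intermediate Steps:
I(5 + 5)*(50 - 35) = (5 + 5)*(50 - 35) = 10*15 = 150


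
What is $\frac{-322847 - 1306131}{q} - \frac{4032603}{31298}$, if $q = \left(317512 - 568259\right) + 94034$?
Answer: $- \frac{580977560495}{4904803474} \approx -118.45$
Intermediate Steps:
$q = -156713$ ($q = -250747 + 94034 = -156713$)
$\frac{-322847 - 1306131}{q} - \frac{4032603}{31298} = \frac{-322847 - 1306131}{-156713} - \frac{4032603}{31298} = \left(-322847 - 1306131\right) \left(- \frac{1}{156713}\right) - \frac{4032603}{31298} = \left(-1628978\right) \left(- \frac{1}{156713}\right) - \frac{4032603}{31298} = \frac{1628978}{156713} - \frac{4032603}{31298} = - \frac{580977560495}{4904803474}$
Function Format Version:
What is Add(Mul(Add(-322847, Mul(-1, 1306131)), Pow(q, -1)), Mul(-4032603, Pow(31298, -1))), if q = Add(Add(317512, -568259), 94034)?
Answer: Rational(-580977560495, 4904803474) ≈ -118.45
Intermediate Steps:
q = -156713 (q = Add(-250747, 94034) = -156713)
Add(Mul(Add(-322847, Mul(-1, 1306131)), Pow(q, -1)), Mul(-4032603, Pow(31298, -1))) = Add(Mul(Add(-322847, Mul(-1, 1306131)), Pow(-156713, -1)), Mul(-4032603, Pow(31298, -1))) = Add(Mul(Add(-322847, -1306131), Rational(-1, 156713)), Mul(-4032603, Rational(1, 31298))) = Add(Mul(-1628978, Rational(-1, 156713)), Rational(-4032603, 31298)) = Add(Rational(1628978, 156713), Rational(-4032603, 31298)) = Rational(-580977560495, 4904803474)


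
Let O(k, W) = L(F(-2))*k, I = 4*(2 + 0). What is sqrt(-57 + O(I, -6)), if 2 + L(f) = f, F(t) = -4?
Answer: I*sqrt(105) ≈ 10.247*I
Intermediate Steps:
L(f) = -2 + f
I = 8 (I = 4*2 = 8)
O(k, W) = -6*k (O(k, W) = (-2 - 4)*k = -6*k)
sqrt(-57 + O(I, -6)) = sqrt(-57 - 6*8) = sqrt(-57 - 48) = sqrt(-105) = I*sqrt(105)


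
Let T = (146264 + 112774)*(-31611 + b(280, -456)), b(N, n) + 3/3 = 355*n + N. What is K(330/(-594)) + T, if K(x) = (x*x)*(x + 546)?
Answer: -36485903168099/729 ≈ -5.0049e+10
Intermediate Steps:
b(N, n) = -1 + N + 355*n (b(N, n) = -1 + (355*n + N) = -1 + (N + 355*n) = -1 + N + 355*n)
K(x) = x²*(546 + x)
T = -50049250056 (T = (146264 + 112774)*(-31611 + (-1 + 280 + 355*(-456))) = 259038*(-31611 + (-1 + 280 - 161880)) = 259038*(-31611 - 161601) = 259038*(-193212) = -50049250056)
K(330/(-594)) + T = (330/(-594))²*(546 + 330/(-594)) - 50049250056 = (330*(-1/594))²*(546 + 330*(-1/594)) - 50049250056 = (-5/9)²*(546 - 5/9) - 50049250056 = (25/81)*(4909/9) - 50049250056 = 122725/729 - 50049250056 = -36485903168099/729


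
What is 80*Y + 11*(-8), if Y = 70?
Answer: 5512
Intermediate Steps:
80*Y + 11*(-8) = 80*70 + 11*(-8) = 5600 - 88 = 5512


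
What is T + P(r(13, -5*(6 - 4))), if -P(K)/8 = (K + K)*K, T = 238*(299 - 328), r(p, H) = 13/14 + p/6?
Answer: -3111382/441 ≈ -7055.3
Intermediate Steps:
r(p, H) = 13/14 + p/6 (r(p, H) = 13*(1/14) + p*(1/6) = 13/14 + p/6)
T = -6902 (T = 238*(-29) = -6902)
P(K) = -16*K**2 (P(K) = -8*(K + K)*K = -8*2*K*K = -16*K**2)
T + P(r(13, -5*(6 - 4))) = -6902 - 16*(13/14 + (1/6)*13)**2 = -6902 - 16*(13/14 + 13/6)**2 = -6902 - 16*(65/21)**2 = -6902 - 16*4225/441 = -6902 - 67600/441 = -3111382/441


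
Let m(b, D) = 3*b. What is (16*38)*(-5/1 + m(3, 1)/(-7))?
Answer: -26752/7 ≈ -3821.7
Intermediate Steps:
(16*38)*(-5/1 + m(3, 1)/(-7)) = (16*38)*(-5/1 + (3*3)/(-7)) = 608*(-5*1 + 9*(-⅐)) = 608*(-5 - 9/7) = 608*(-44/7) = -26752/7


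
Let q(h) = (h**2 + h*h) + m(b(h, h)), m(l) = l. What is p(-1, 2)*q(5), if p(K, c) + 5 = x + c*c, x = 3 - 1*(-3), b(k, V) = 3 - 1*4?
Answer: 245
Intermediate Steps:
b(k, V) = -1 (b(k, V) = 3 - 4 = -1)
x = 6 (x = 3 + 3 = 6)
q(h) = -1 + 2*h**2 (q(h) = (h**2 + h*h) - 1 = (h**2 + h**2) - 1 = 2*h**2 - 1 = -1 + 2*h**2)
p(K, c) = 1 + c**2 (p(K, c) = -5 + (6 + c*c) = -5 + (6 + c**2) = 1 + c**2)
p(-1, 2)*q(5) = (1 + 2**2)*(-1 + 2*5**2) = (1 + 4)*(-1 + 2*25) = 5*(-1 + 50) = 5*49 = 245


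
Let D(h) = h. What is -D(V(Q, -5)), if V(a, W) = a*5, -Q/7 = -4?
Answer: -140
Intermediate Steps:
Q = 28 (Q = -7*(-4) = 28)
V(a, W) = 5*a
-D(V(Q, -5)) = -5*28 = -1*140 = -140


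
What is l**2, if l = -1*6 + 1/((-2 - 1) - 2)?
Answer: 961/25 ≈ 38.440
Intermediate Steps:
l = -31/5 (l = -6 + 1/(-3 - 2) = -6 + 1/(-5) = -6 - 1/5 = -31/5 ≈ -6.2000)
l**2 = (-31/5)**2 = 961/25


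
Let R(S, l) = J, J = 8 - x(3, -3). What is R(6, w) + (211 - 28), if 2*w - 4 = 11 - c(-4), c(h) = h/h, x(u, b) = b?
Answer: 194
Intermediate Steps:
c(h) = 1
w = 7 (w = 2 + (11 - 1*1)/2 = 2 + (11 - 1)/2 = 2 + (½)*10 = 2 + 5 = 7)
J = 11 (J = 8 - 1*(-3) = 8 + 3 = 11)
R(S, l) = 11
R(6, w) + (211 - 28) = 11 + (211 - 28) = 11 + 183 = 194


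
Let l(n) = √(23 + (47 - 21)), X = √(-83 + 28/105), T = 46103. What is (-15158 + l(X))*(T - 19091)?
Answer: -409258812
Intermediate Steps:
X = I*√18615/15 (X = √(-83 + 28*(1/105)) = √(-83 + 4/15) = √(-1241/15) = I*√18615/15 ≈ 9.0958*I)
l(n) = 7 (l(n) = √(23 + 26) = √49 = 7)
(-15158 + l(X))*(T - 19091) = (-15158 + 7)*(46103 - 19091) = -15151*27012 = -409258812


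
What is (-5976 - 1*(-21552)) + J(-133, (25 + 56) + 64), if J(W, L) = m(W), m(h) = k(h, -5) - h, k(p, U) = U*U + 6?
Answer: 15740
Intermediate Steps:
k(p, U) = 6 + U² (k(p, U) = U² + 6 = 6 + U²)
m(h) = 31 - h (m(h) = (6 + (-5)²) - h = (6 + 25) - h = 31 - h)
J(W, L) = 31 - W
(-5976 - 1*(-21552)) + J(-133, (25 + 56) + 64) = (-5976 - 1*(-21552)) + (31 - 1*(-133)) = (-5976 + 21552) + (31 + 133) = 15576 + 164 = 15740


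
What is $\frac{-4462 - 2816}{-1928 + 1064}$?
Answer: $\frac{1213}{144} \approx 8.4236$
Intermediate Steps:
$\frac{-4462 - 2816}{-1928 + 1064} = - \frac{7278}{-864} = \left(-7278\right) \left(- \frac{1}{864}\right) = \frac{1213}{144}$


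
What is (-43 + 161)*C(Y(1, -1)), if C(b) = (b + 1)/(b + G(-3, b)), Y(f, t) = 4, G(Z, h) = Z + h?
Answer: 118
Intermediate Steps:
C(b) = (1 + b)/(-3 + 2*b) (C(b) = (b + 1)/(b + (-3 + b)) = (1 + b)/(-3 + 2*b))
(-43 + 161)*C(Y(1, -1)) = (-43 + 161)*((1 + 4)/(-3 + 2*4)) = 118*(5/(-3 + 8)) = 118*(5/5) = 118*((⅕)*5) = 118*1 = 118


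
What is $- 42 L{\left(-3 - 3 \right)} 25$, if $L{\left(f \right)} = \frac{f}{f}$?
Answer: $-1050$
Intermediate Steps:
$L{\left(f \right)} = 1$
$- 42 L{\left(-3 - 3 \right)} 25 = \left(-42\right) 1 \cdot 25 = \left(-42\right) 25 = -1050$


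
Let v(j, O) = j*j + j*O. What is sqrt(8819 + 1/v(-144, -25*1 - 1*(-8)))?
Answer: 17*sqrt(113903153)/1932 ≈ 93.910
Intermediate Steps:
v(j, O) = j**2 + O*j
sqrt(8819 + 1/v(-144, -25*1 - 1*(-8))) = sqrt(8819 + 1/(-144*((-25*1 - 1*(-8)) - 144))) = sqrt(8819 + 1/(-144*((-25 + 8) - 144))) = sqrt(8819 + 1/(-144*(-17 - 144))) = sqrt(8819 + 1/(-144*(-161))) = sqrt(8819 + 1/23184) = sqrt(204459697/23184) = 17*sqrt(113903153)/1932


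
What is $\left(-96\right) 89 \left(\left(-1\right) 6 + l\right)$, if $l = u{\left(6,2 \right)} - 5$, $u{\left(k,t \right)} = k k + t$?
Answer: $-230688$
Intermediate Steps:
$u{\left(k,t \right)} = t + k^{2}$ ($u{\left(k,t \right)} = k^{2} + t = t + k^{2}$)
$l = 33$ ($l = \left(2 + 6^{2}\right) - 5 = \left(2 + 36\right) - 5 = 38 - 5 = 33$)
$\left(-96\right) 89 \left(\left(-1\right) 6 + l\right) = \left(-96\right) 89 \left(\left(-1\right) 6 + 33\right) = - 8544 \left(-6 + 33\right) = \left(-8544\right) 27 = -230688$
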